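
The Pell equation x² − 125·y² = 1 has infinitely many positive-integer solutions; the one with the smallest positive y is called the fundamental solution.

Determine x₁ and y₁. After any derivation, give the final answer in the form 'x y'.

√125 → a₀=11, period (5,1,1,5,22); ℓ=5 odd so k=9
k=0  a_k=11  p_k/q_k = 11/1
…
k=3  a_k=1  p_k/q_k = 123/11
k=4  a_k=5  p_k/q_k = 682/61
…
k=6  a_k=5  p_k/q_k = 76317/6826
k=7  a_k=1  p_k/q_k = 91444/8179
k=8  a_k=1  p_k/q_k = 167761/15005
k=9  a_k=5  p_k/q_k = 930249/83204
(x₁, y₁) = (930249, 83204);  930249² − 125·83204² = 1 ✓

930249 83204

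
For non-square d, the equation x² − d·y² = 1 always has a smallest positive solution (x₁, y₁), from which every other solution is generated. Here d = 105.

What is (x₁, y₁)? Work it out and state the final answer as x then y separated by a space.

41 4

[10; 4,20] for √105; ℓ=2 ⇒ convergent index 1
k=0  a_k=10  p_k/q_k = 10/1
k=1  a_k=4  p_k/q_k = 41/4
→ (41, 4).  Check: 41²=1681, 105·4²=1680, difference 1.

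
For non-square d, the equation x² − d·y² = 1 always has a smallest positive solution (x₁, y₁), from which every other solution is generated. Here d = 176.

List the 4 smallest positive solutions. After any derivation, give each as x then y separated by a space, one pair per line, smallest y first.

[13; 3,1,3,26] for √176; ℓ=4 ⇒ convergent index 3
step 0: (13, 1)  from 13·(1,0) + (0,1)
…
step 2: (53, 4)  from 1·(40,3) + (13,1)
step 3: (199, 15)  from 3·(53,4) + (40,3)
(x₁, y₁) = (199, 15);  199² − 176·15² = 1 ✓
k=2:  x_2 = 199·199+176·15·15 = 79201,  y_2 = 199·15+15·199 = 5970
k=3:  x_3 = 199·79201+176·15·5970 = 31521799,  y_3 = 199·5970+15·79201 = 2376045
k=4:  x_4 = 199·31521799+176·15·2376045 = 12545596801,  y_4 = 199·2376045+15·31521799 = 945659940

199 15
79201 5970
31521799 2376045
12545596801 945659940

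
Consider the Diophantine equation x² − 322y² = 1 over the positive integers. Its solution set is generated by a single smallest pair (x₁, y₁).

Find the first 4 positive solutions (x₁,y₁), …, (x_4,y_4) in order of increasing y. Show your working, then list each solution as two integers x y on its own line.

323 18
208657 11628
134792099 7511670
87075487297 4852527192

√322 = [17; 1,16,1,34, …], period ℓ=4 (even) → k=3
k=0  a_k=17  p_k/q_k = 17/1
…
k=2  a_k=16  p_k/q_k = 305/17
k=3  a_k=1  p_k/q_k = 323/18
(x₁, y₁) = (323, 18);  323² − 322·18² = 1 ✓
(323+18√322)^2 = 208657 + 11628√322
(323+18√322)^3 = 134792099 + 7511670√322
(323+18√322)^4 = 87075487297 + 4852527192√322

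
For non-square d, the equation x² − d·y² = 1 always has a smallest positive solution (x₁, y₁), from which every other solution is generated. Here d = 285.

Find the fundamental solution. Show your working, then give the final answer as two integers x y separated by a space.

2431 144

[16; 1,7,2,7,1,32] for √285; ℓ=6 ⇒ convergent index 5
k=0  a_k=16  p_k/q_k = 16/1
k=1  a_k=1  p_k/q_k = 17/1
k=2  a_k=7  p_k/q_k = 135/8
k=3  a_k=2  p_k/q_k = 287/17
k=4  a_k=7  p_k/q_k = 2144/127
k=5  a_k=1  p_k/q_k = 2431/144
→ (2431, 144).  Check: 2431²=5909761, 285·144²=5909760, difference 1.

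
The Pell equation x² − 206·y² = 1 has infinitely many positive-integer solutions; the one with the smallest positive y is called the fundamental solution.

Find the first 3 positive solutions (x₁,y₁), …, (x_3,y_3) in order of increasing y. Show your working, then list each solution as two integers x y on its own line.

59535 4148
7088832449 493902360
844067279642895 58808954001052

d=206: √d = [14; 2,1,5,14,5,1,2,28] (ℓ=8, even), read p_7/q_7
i=0: a=14 ⇒ p=14, q=1
…
i=3: a=5 ⇒ p=244, q=17
…
i=6: a=1 ⇒ p=20998, q=1463
i=7: a=2 ⇒ p=59535, q=4148
→ (59535, 4148).  Check: 59535²=3544416225, 206·4148²=3544416224, difference 1.
(x_2, y_2) = (59535·59535 + 206·4148·4148, 59535·4148 + 4148·59535) = (7088832449, 493902360)
(x_3, y_3) = (59535·7088832449 + 206·4148·493902360, 59535·493902360 + 4148·7088832449) = (844067279642895, 58808954001052)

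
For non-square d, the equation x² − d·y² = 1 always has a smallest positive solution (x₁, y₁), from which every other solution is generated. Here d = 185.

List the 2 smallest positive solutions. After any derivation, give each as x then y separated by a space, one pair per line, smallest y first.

9249 680
171088001 12578640

√185 = [13; 1,1,1,1,26, …], period ℓ=5 (odd) → k=9
i=0: a=13 ⇒ p=13, q=1
i=1: a=1 ⇒ p=14, q=1
…
i=4: a=1 ⇒ p=68, q=5
i=5: a=26 ⇒ p=1809, q=133
i=6: a=1 ⇒ p=1877, q=138
…
i=8: a=1 ⇒ p=5563, q=409
i=9: a=1 ⇒ p=9249, q=680
fundamental: x₁=9249, y₁=680  (since 85544001 − 185·462400 = 1)
n=2: (9249,680)∘(9249,680) = (9249·9249+185·680·680, 9249·680+680·9249) = (171088001,12578640)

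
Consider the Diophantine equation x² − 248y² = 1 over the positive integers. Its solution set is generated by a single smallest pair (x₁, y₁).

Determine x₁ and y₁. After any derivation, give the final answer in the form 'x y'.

d=248: √d = [15; 1,2,1,30] (ℓ=4, even), read p_3/q_3
i=0: a=15 ⇒ p=15, q=1
i=1: a=1 ⇒ p=16, q=1
i=2: a=2 ⇒ p=47, q=3
i=3: a=1 ⇒ p=63, q=4
(x₁, y₁) = (63, 4);  63² − 248·4² = 1 ✓

63 4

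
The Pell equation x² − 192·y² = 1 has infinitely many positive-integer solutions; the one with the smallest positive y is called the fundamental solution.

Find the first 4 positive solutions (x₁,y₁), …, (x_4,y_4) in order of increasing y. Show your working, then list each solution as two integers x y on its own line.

√192 = [13; 1,5,1,26, …], period ℓ=4 (even) → k=3
step 0: (13, 1)  from 13·(1,0) + (0,1)
step 1: (14, 1)  from 1·(13,1) + (1,0)
step 2: (83, 6)  from 5·(14,1) + (13,1)
step 3: (97, 7)  from 1·(83,6) + (14,1)
(x₁, y₁) = (97, 7);  97² − 192·7² = 1 ✓
(97+7√192)^2 = 18817 + 1358√192
(97+7√192)^3 = 3650401 + 263445√192
(97+7√192)^4 = 708158977 + 51106972√192

97 7
18817 1358
3650401 263445
708158977 51106972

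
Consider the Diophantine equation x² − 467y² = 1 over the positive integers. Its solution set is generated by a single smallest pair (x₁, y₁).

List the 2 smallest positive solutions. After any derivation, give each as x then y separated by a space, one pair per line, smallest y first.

1625626 75225
5285319783751 244575431700

√467 → a₀=21, period (1,1,1,1,3,…,1,1,42); ℓ=14 even so k=13
step 0: (21, 1)  from 21·(1,0) + (0,1)
step 1: (22, 1)  from 1·(21,1) + (1,0)
step 2: (43, 2)  from 1·(22,1) + (21,1)
step 3: (65, 3)  from 1·(43,2) + (22,1)
step 4: (108, 5)  from 1·(65,3) + (43,2)
step 5: (389, 18)  from 3·(108,5) + (65,3)
step 6: (1275, 59)  from 3·(389,18) + (108,5)
step 7: (27164, 1257)  from 21·(1275,59) + (389,18)
step 8: (82767, 3830)  from 3·(27164,1257) + (1275,59)
…
step 11: (633697, 29324)  from 1·(358232,16577) + (275465,12747)
step 12: (991929, 45901)  from 1·(633697,29324) + (358232,16577)
step 13: (1625626, 75225)  from 1·(991929,45901) + (633697,29324)
fundamental: x₁=1625626, y₁=75225  (since 2642659891876 − 467·5658800625 = 1)
(x_2, y_2) = (1625626·1625626 + 467·75225·75225, 1625626·75225 + 75225·1625626) = (5285319783751, 244575431700)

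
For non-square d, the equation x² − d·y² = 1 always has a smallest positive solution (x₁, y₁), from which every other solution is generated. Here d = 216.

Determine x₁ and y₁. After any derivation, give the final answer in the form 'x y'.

485 33

√216 → a₀=14, period (1,2,3,2,1,28); ℓ=6 even so k=5
i=0: a=14 ⇒ p=14, q=1
i=1: a=1 ⇒ p=15, q=1
i=2: a=2 ⇒ p=44, q=3
i=3: a=3 ⇒ p=147, q=10
i=4: a=2 ⇒ p=338, q=23
i=5: a=1 ⇒ p=485, q=33
fundamental: x₁=485, y₁=33  (since 235225 − 216·1089 = 1)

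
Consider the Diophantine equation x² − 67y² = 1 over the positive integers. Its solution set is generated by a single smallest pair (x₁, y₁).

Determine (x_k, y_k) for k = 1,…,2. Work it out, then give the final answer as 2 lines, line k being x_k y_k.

√67 → a₀=8, period (5,2,1,1,7,1,1,2,5,16); ℓ=10 even so k=9
a_0=8:  p_0=8·1+0=8,  q_0=8·0+1=1
a_1=5:  p_1=5·8+1=41,  q_1=5·1+0=5
a_2=2:  p_2=2·41+8=90,  q_2=2·5+1=11
a_3=1:  p_3=1·90+41=131,  q_3=1·11+5=16
a_4=1:  p_4=1·131+90=221,  q_4=1·16+11=27
a_5=7:  p_5=7·221+131=1678,  q_5=7·27+16=205
a_6=1:  p_6=1·1678+221=1899,  q_6=1·205+27=232
a_7=1:  p_7=1·1899+1678=3577,  q_7=1·232+205=437
a_8=2:  p_8=2·3577+1899=9053,  q_8=2·437+232=1106
a_9=5:  p_9=5·9053+3577=48842,  q_9=5·1106+437=5967
fundamental: x₁=48842, y₁=5967  (since 2385540964 − 67·35605089 = 1)
k=2:  x_2 = 48842·48842+67·5967·5967 = 4771081927,  y_2 = 48842·5967+5967·48842 = 582880428

48842 5967
4771081927 582880428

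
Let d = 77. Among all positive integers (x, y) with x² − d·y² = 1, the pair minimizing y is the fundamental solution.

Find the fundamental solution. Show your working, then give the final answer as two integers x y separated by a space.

[8; 1,3,2,3,1,16] for √77; ℓ=6 ⇒ convergent index 5
i=0: a=8 ⇒ p=8, q=1
…
i=3: a=2 ⇒ p=79, q=9
i=4: a=3 ⇒ p=272, q=31
i=5: a=1 ⇒ p=351, q=40
fundamental: x₁=351, y₁=40  (since 123201 − 77·1600 = 1)

351 40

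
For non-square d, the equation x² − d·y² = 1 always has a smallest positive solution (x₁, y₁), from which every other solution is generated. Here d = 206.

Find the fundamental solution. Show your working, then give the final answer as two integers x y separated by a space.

√206 → a₀=14, period (2,1,5,14,5,1,2,28); ℓ=8 even so k=7
step 0: (14, 1)  from 14·(1,0) + (0,1)
step 1: (29, 2)  from 2·(14,1) + (1,0)
step 2: (43, 3)  from 1·(29,2) + (14,1)
step 3: (244, 17)  from 5·(43,3) + (29,2)
…
step 5: (17539, 1222)  from 5·(3459,241) + (244,17)
step 6: (20998, 1463)  from 1·(17539,1222) + (3459,241)
step 7: (59535, 4148)  from 2·(20998,1463) + (17539,1222)
fundamental: x₁=59535, y₁=4148  (since 3544416225 − 206·17205904 = 1)

59535 4148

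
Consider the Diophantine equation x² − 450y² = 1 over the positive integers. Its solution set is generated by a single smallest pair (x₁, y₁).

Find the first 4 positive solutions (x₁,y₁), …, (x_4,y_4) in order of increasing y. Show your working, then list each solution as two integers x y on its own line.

19601 924
768398401 36222648
30122754096401 1420000245972
1180872205318713601 55666849606371696

√450 → a₀=21, period (4,1,2,4,2,1,4,42); ℓ=8 even so k=7
step 0: (21, 1)  from 21·(1,0) + (0,1)
…
step 2: (106, 5)  from 1·(85,4) + (21,1)
…
step 4: (1294, 61)  from 4·(297,14) + (106,5)
…
step 6: (4179, 197)  from 1·(2885,136) + (1294,61)
step 7: (19601, 924)  from 4·(4179,197) + (2885,136)
→ (19601, 924).  Check: 19601²=384199201, 450·924²=384199200, difference 1.
n=2: (19601,924)∘(19601,924) = (19601·19601+450·924·924, 19601·924+924·19601) = (768398401,36222648)
n=3: (768398401,36222648)∘(19601,924) = (19601·768398401+450·924·36222648, 19601·36222648+924·768398401) = (30122754096401,1420000245972)
n=4: (30122754096401,1420000245972)∘(19601,924) = (19601·30122754096401+450·924·1420000245972, 19601·1420000245972+924·30122754096401) = (1180872205318713601,55666849606371696)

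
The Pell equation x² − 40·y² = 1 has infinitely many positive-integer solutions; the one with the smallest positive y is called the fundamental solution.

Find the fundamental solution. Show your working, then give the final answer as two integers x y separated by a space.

19 3

[6; 3,12] for √40; ℓ=2 ⇒ convergent index 1
a_0=6:  p_0=6·1+0=6,  q_0=6·0+1=1
a_1=3:  p_1=3·6+1=19,  q_1=3·1+0=3
fundamental: x₁=19, y₁=3  (since 361 − 40·9 = 1)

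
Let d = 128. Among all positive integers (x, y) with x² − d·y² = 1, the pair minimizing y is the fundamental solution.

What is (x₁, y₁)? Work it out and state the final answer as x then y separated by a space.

577 51

√128 → a₀=11, period (3,5,3,22); ℓ=4 even so k=3
step 0: (11, 1)  from 11·(1,0) + (0,1)
step 1: (34, 3)  from 3·(11,1) + (1,0)
step 2: (181, 16)  from 5·(34,3) + (11,1)
step 3: (577, 51)  from 3·(181,16) + (34,3)
fundamental: x₁=577, y₁=51  (since 332929 − 128·2601 = 1)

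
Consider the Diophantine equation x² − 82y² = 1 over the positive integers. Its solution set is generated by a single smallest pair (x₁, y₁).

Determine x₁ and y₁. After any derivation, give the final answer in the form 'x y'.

[9; 18] for √82; ℓ=1 ⇒ convergent index 1
i=0: a=9 ⇒ p=9, q=1
i=1: a=18 ⇒ p=163, q=18
→ (163, 18).  Check: 163²=26569, 82·18²=26568, difference 1.

163 18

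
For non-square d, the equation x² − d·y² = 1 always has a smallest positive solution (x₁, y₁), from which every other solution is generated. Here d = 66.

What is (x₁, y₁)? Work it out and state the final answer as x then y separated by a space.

65 8

d=66: √d = [8; 8,16] (ℓ=2, even), read p_1/q_1
k=0  a_k=8  p_k/q_k = 8/1
k=1  a_k=8  p_k/q_k = 65/8
→ (65, 8).  Check: 65²=4225, 66·8²=4224, difference 1.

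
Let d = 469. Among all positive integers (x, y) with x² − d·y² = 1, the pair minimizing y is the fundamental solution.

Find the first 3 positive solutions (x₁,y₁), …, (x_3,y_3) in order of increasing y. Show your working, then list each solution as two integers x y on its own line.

√469 = [21; 1,1,1,10,6,10,1,1,1,42, …], period ℓ=10 (even) → k=9
i=0: a=21 ⇒ p=21, q=1
…
i=2: a=1 ⇒ p=43, q=2
…
i=5: a=6 ⇒ p=4223, q=195
…
i=7: a=1 ⇒ p=47146, q=2177
i=8: a=1 ⇒ p=90069, q=4159
i=9: a=1 ⇒ p=137215, q=6336
fundamental: x₁=137215, y₁=6336  (since 18827956225 − 469·40144896 = 1)
(x_2, y_2) = (137215·137215 + 469·6336·6336, 137215·6336 + 6336·137215) = (37655912449, 1738788480)
(x_3, y_3) = (137215·37655912449 + 469·6336·1738788480, 137215·1738788480 + 6336·37655912449) = (10333912053241855, 477175722560064)

137215 6336
37655912449 1738788480
10333912053241855 477175722560064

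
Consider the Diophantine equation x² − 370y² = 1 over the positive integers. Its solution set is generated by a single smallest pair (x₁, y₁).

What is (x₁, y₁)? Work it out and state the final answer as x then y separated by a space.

[19; 4,4,38] for √370; ℓ=3 ⇒ convergent index 5
k=0  a_k=19  p_k/q_k = 19/1
k=1  a_k=4  p_k/q_k = 77/4
k=2  a_k=4  p_k/q_k = 327/17
…
k=4  a_k=4  p_k/q_k = 50339/2617
k=5  a_k=4  p_k/q_k = 213859/11118
→ (213859, 11118).  Check: 213859²=45735671881, 370·11118²=45735671880, difference 1.

213859 11118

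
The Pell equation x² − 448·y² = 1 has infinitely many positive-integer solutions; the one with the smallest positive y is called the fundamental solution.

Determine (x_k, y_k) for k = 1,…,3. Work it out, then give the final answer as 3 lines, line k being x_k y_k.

127 6
32257 1524
8193151 387090

[21; 6,42] for √448; ℓ=2 ⇒ convergent index 1
step 0: (21, 1)  from 21·(1,0) + (0,1)
step 1: (127, 6)  from 6·(21,1) + (1,0)
fundamental: x₁=127, y₁=6  (since 16129 − 448·36 = 1)
(127+6√448)^2 = 32257 + 1524√448
(127+6√448)^3 = 8193151 + 387090√448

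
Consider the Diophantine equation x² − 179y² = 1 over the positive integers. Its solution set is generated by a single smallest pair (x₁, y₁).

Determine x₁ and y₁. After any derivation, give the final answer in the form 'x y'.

4190210 313191

√179 → a₀=13, period (2,1,1,1,3,…,1,2,26); ℓ=14 even so k=13
step 0: (13, 1)  from 13·(1,0) + (0,1)
…
step 2: (40, 3)  from 1·(27,2) + (13,1)
step 3: (67, 5)  from 1·(40,3) + (27,2)
step 4: (107, 8)  from 1·(67,5) + (40,3)
step 5: (388, 29)  from 3·(107,8) + (67,5)
…
step 9: (438125, 32747)  from 3·(137042,10243) + (26999,2018)
…
step 12: (1588459, 118727)  from 1·(1013292,75737) + (575167,42990)
step 13: (4190210, 313191)  from 2·(1588459,118727) + (1013292,75737)
(x₁, y₁) = (4190210, 313191);  4190210² − 179·313191² = 1 ✓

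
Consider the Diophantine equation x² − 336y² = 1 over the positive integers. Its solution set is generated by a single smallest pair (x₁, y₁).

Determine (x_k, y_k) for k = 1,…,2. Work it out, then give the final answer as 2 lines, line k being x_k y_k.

55 3
6049 330

√336 = [18; 3,36, …], period ℓ=2 (even) → k=1
i=0: a=18 ⇒ p=18, q=1
i=1: a=3 ⇒ p=55, q=3
→ (55, 3).  Check: 55²=3025, 336·3²=3024, difference 1.
n=2: (55,3)∘(55,3) = (55·55+336·3·3, 55·3+3·55) = (6049,330)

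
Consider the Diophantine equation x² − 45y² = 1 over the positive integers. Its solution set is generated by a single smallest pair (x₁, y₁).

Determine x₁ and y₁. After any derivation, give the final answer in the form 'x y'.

161 24

√45 → a₀=6, period (1,2,2,2,1,12); ℓ=6 even so k=5
a_0=6:  p_0=6·1+0=6,  q_0=6·0+1=1
…
a_3=2:  p_3=2·20+7=47,  q_3=2·3+1=7
a_4=2:  p_4=2·47+20=114,  q_4=2·7+3=17
a_5=1:  p_5=1·114+47=161,  q_5=1·17+7=24
→ (161, 24).  Check: 161²=25921, 45·24²=25920, difference 1.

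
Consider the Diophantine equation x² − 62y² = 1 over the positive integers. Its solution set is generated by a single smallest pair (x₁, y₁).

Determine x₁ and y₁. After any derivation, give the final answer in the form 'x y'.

d=62: √d = [7; 1,6,1,14] (ℓ=4, even), read p_3/q_3
a_0=7:  p_0=7·1+0=7,  q_0=7·0+1=1
a_1=1:  p_1=1·7+1=8,  q_1=1·1+0=1
a_2=6:  p_2=6·8+7=55,  q_2=6·1+1=7
a_3=1:  p_3=1·55+8=63,  q_3=1·7+1=8
fundamental: x₁=63, y₁=8  (since 3969 − 62·64 = 1)

63 8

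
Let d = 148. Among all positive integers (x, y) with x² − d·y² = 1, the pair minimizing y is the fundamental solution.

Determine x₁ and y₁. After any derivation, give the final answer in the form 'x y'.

[12; 6,24] for √148; ℓ=2 ⇒ convergent index 1
a_0=12:  p_0=12·1+0=12,  q_0=12·0+1=1
a_1=6:  p_1=6·12+1=73,  q_1=6·1+0=6
→ (73, 6).  Check: 73²=5329, 148·6²=5328, difference 1.

73 6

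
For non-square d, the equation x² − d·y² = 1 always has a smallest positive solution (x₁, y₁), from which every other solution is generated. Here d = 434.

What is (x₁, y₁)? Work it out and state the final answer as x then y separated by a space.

125 6

√434 → a₀=20, period (1,4,1,40); ℓ=4 even so k=3
i=0: a=20 ⇒ p=20, q=1
i=1: a=1 ⇒ p=21, q=1
i=2: a=4 ⇒ p=104, q=5
i=3: a=1 ⇒ p=125, q=6
(x₁, y₁) = (125, 6);  125² − 434·6² = 1 ✓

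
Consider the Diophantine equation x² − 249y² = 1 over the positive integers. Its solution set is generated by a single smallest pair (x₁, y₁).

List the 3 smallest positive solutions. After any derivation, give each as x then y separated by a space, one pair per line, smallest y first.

8553815 542076
146335502108449 9273635639880
2503453625935556812055 158649927281879742324

[15; 1,3,1,1,5,…,3,1,30] for √249; ℓ=16 ⇒ convergent index 15
step 0: (15, 1)  from 15·(1,0) + (0,1)
…
step 2: (63, 4)  from 3·(16,1) + (15,1)
step 3: (79, 5)  from 1·(63,4) + (16,1)
…
step 5: (789, 50)  from 5·(142,9) + (79,5)
step 6: (931, 59)  from 1·(789,50) + (142,9)
step 7: (3582, 227)  from 3·(931,59) + (789,50)
…
step 10: (150586, 9543)  from 1·(113835,7214) + (36751,2329)
…
step 14: (6669699, 422675)  from 3·(1884116,119401) + (1017351,64472)
step 15: (8553815, 542076)  from 1·(6669699,422675) + (1884116,119401)
→ (8553815, 542076).  Check: 8553815²=73167751054225, 249·542076²=73167751054224, difference 1.
(x_2, y_2) = (8553815·8553815 + 249·542076·542076, 8553815·542076 + 542076·8553815) = (146335502108449, 9273635639880)
(x_3, y_3) = (8553815·146335502108449 + 249·542076·9273635639880, 8553815·9273635639880 + 542076·146335502108449) = (2503453625935556812055, 158649927281879742324)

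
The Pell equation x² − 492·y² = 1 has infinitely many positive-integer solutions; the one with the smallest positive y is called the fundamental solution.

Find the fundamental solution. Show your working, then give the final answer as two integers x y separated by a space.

29767 1342

√492 → a₀=22, period (5,1,1,10,1,1,5,44); ℓ=8 even so k=7
i=0: a=22 ⇒ p=22, q=1
i=1: a=5 ⇒ p=111, q=5
…
i=4: a=10 ⇒ p=2573, q=116
i=5: a=1 ⇒ p=2817, q=127
i=6: a=1 ⇒ p=5390, q=243
i=7: a=5 ⇒ p=29767, q=1342
(x₁, y₁) = (29767, 1342);  29767² − 492·1342² = 1 ✓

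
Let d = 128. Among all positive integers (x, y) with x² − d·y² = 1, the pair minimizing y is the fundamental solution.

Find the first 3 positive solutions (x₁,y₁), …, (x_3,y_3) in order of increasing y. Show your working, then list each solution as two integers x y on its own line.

√128 → a₀=11, period (3,5,3,22); ℓ=4 even so k=3
a_0=11:  p_0=11·1+0=11,  q_0=11·0+1=1
…
a_2=5:  p_2=5·34+11=181,  q_2=5·3+1=16
a_3=3:  p_3=3·181+34=577,  q_3=3·16+3=51
→ (577, 51).  Check: 577²=332929, 128·51²=332928, difference 1.
(x_2, y_2) = (577·577 + 128·51·51, 577·51 + 51·577) = (665857, 58854)
(x_3, y_3) = (577·665857 + 128·51·58854, 577·58854 + 51·665857) = (768398401, 67917465)

577 51
665857 58854
768398401 67917465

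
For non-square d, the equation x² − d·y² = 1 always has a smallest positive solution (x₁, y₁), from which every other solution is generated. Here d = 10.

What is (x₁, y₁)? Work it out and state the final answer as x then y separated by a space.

d=10: √d = [3; 6] (ℓ=1, odd), read p_1/q_1
i=0: a=3 ⇒ p=3, q=1
i=1: a=6 ⇒ p=19, q=6
fundamental: x₁=19, y₁=6  (since 361 − 10·36 = 1)

19 6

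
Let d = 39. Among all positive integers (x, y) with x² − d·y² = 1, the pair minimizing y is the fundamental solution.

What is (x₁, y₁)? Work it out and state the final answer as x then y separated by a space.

d=39: √d = [6; 4,12] (ℓ=2, even), read p_1/q_1
i=0: a=6 ⇒ p=6, q=1
i=1: a=4 ⇒ p=25, q=4
(x₁, y₁) = (25, 4);  25² − 39·4² = 1 ✓

25 4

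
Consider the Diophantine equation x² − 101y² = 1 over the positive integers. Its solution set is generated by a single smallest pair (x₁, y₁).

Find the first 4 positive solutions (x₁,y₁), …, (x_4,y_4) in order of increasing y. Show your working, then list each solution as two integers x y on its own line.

201 20
80801 8040
32481801 3232060
13057603201 1299280080

√101 = [10; 20, …], period ℓ=1 (odd) → k=1
k=0  a_k=10  p_k/q_k = 10/1
k=1  a_k=20  p_k/q_k = 201/20
(x₁, y₁) = (201, 20);  201² − 101·20² = 1 ✓
n=2: (201,20)∘(201,20) = (201·201+101·20·20, 201·20+20·201) = (80801,8040)
n=3: (80801,8040)∘(201,20) = (201·80801+101·20·8040, 201·8040+20·80801) = (32481801,3232060)
n=4: (32481801,3232060)∘(201,20) = (201·32481801+101·20·3232060, 201·3232060+20·32481801) = (13057603201,1299280080)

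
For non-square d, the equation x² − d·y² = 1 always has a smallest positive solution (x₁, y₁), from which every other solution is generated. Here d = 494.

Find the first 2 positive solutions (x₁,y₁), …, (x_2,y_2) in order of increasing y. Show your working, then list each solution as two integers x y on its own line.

d=494: √d = [22; 4,2,2,1,2,1,2,2,4,44] (ℓ=10, even), read p_9/q_9
step 0: (22, 1)  from 22·(1,0) + (0,1)
step 1: (89, 4)  from 4·(22,1) + (1,0)
step 2: (200, 9)  from 2·(89,4) + (22,1)
step 3: (489, 22)  from 2·(200,9) + (89,4)
…
step 6: (2556, 115)  from 1·(1867,84) + (689,31)
…
step 8: (16514, 743)  from 2·(6979,314) + (2556,115)
step 9: (73035, 3286)  from 4·(16514,743) + (6979,314)
→ (73035, 3286).  Check: 73035²=5334111225, 494·3286²=5334111224, difference 1.
k=2:  x_2 = 73035·73035+494·3286·3286 = 10668222449,  y_2 = 73035·3286+3286·73035 = 479986020

73035 3286
10668222449 479986020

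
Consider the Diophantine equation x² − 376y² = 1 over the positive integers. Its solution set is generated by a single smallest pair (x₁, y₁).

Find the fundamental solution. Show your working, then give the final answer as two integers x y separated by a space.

2143295 110532

d=376: √d = [19; 2,1,1,3,1,…,1,2,38] (ℓ=16, even), read p_15/q_15
k=0  a_k=19  p_k/q_k = 19/1
…
k=3  a_k=1  p_k/q_k = 97/5
k=4  a_k=3  p_k/q_k = 349/18
k=5  a_k=1  p_k/q_k = 446/23
…
k=7  a_k=2  p_k/q_k = 2928/151
…
k=9  a_k=2  p_k/q_k = 28834/1487
k=10  a_k=2  p_k/q_k = 70621/3642
k=11  a_k=1  p_k/q_k = 99455/5129
k=12  a_k=3  p_k/q_k = 368986/19029
…
k=14  a_k=1  p_k/q_k = 837427/43187
k=15  a_k=2  p_k/q_k = 2143295/110532
fundamental: x₁=2143295, y₁=110532  (since 4593713457025 − 376·12217323024 = 1)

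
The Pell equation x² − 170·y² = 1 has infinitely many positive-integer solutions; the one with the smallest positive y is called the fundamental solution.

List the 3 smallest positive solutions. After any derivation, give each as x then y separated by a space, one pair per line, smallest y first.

339 26
229841 17628
155831859 11951758

√170 = [13; 26, …], period ℓ=1 (odd) → k=1
a_0=13:  p_0=13·1+0=13,  q_0=13·0+1=1
a_1=26:  p_1=26·13+1=339,  q_1=26·1+0=26
(x₁, y₁) = (339, 26);  339² − 170·26² = 1 ✓
n=2: (339,26)∘(339,26) = (339·339+170·26·26, 339·26+26·339) = (229841,17628)
n=3: (229841,17628)∘(339,26) = (339·229841+170·26·17628, 339·17628+26·229841) = (155831859,11951758)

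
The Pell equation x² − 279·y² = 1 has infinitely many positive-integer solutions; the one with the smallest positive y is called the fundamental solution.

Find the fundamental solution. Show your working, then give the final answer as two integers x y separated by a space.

1520 91

[16; 1,2,2,1,2,2,1,32] for √279; ℓ=8 ⇒ convergent index 7
a_0=16:  p_0=16·1+0=16,  q_0=16·0+1=1
…
a_3=2:  p_3=2·50+17=117,  q_3=2·3+1=7
…
a_6=2:  p_6=2·451+167=1069,  q_6=2·27+10=64
a_7=1:  p_7=1·1069+451=1520,  q_7=1·64+27=91
→ (1520, 91).  Check: 1520²=2310400, 279·91²=2310399, difference 1.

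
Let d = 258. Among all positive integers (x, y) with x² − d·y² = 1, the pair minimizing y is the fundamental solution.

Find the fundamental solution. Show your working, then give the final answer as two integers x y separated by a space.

√258 → a₀=16, period (16,32); ℓ=2 even so k=1
k=0  a_k=16  p_k/q_k = 16/1
k=1  a_k=16  p_k/q_k = 257/16
→ (257, 16).  Check: 257²=66049, 258·16²=66048, difference 1.

257 16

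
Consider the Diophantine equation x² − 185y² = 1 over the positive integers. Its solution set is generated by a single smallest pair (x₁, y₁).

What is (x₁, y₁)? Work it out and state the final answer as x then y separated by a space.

9249 680

√185 → a₀=13, period (1,1,1,1,26); ℓ=5 odd so k=9
a_0=13:  p_0=13·1+0=13,  q_0=13·0+1=1
…
a_3=1:  p_3=1·27+14=41,  q_3=1·2+1=3
a_4=1:  p_4=1·41+27=68,  q_4=1·3+2=5
a_5=26:  p_5=26·68+41=1809,  q_5=26·5+3=133
…
a_7=1:  p_7=1·1877+1809=3686,  q_7=1·138+133=271
a_8=1:  p_8=1·3686+1877=5563,  q_8=1·271+138=409
a_9=1:  p_9=1·5563+3686=9249,  q_9=1·409+271=680
→ (9249, 680).  Check: 9249²=85544001, 185·680²=85544000, difference 1.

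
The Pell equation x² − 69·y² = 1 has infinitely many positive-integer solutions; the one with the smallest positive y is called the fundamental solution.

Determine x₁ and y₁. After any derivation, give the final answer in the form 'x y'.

√69 = [8; 3,3,1,4,1,3,3,16, …], period ℓ=8 (even) → k=7
k=0  a_k=8  p_k/q_k = 8/1
k=1  a_k=3  p_k/q_k = 25/3
…
k=3  a_k=1  p_k/q_k = 108/13
k=4  a_k=4  p_k/q_k = 515/62
k=5  a_k=1  p_k/q_k = 623/75
k=6  a_k=3  p_k/q_k = 2384/287
k=7  a_k=3  p_k/q_k = 7775/936
(x₁, y₁) = (7775, 936);  7775² − 69·936² = 1 ✓

7775 936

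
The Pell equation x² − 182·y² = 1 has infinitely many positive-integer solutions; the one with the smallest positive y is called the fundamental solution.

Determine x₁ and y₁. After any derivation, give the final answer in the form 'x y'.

√182 = [13; 2,26, …], period ℓ=2 (even) → k=1
step 0: (13, 1)  from 13·(1,0) + (0,1)
step 1: (27, 2)  from 2·(13,1) + (1,0)
fundamental: x₁=27, y₁=2  (since 729 − 182·4 = 1)

27 2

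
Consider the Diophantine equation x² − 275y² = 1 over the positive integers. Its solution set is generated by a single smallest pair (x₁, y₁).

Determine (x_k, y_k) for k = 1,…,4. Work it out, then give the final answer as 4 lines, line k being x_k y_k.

[16; 1,1,2,1,1,32] for √275; ℓ=6 ⇒ convergent index 5
step 0: (16, 1)  from 16·(1,0) + (0,1)
…
step 4: (116, 7)  from 1·(83,5) + (33,2)
step 5: (199, 12)  from 1·(116,7) + (83,5)
fundamental: x₁=199, y₁=12  (since 39601 − 275·144 = 1)
(199+12√275)^2 = 79201 + 4776√275
(199+12√275)^3 = 31521799 + 1900836√275
(199+12√275)^4 = 12545596801 + 756527952√275

199 12
79201 4776
31521799 1900836
12545596801 756527952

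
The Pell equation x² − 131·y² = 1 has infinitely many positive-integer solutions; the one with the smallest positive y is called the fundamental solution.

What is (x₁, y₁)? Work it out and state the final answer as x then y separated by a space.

10610 927

d=131: √d = [11; 2,4,11,4,2,22] (ℓ=6, even), read p_5/q_5
a_0=11:  p_0=11·1+0=11,  q_0=11·0+1=1
…
a_2=4:  p_2=4·23+11=103,  q_2=4·2+1=9
a_3=11:  p_3=11·103+23=1156,  q_3=11·9+2=101
a_4=4:  p_4=4·1156+103=4727,  q_4=4·101+9=413
a_5=2:  p_5=2·4727+1156=10610,  q_5=2·413+101=927
(x₁, y₁) = (10610, 927);  10610² − 131·927² = 1 ✓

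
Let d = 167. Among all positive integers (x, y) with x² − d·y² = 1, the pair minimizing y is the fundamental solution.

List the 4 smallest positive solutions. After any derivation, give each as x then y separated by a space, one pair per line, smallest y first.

√167 → a₀=12, period (1,11,1,24); ℓ=4 even so k=3
i=0: a=12 ⇒ p=12, q=1
…
i=2: a=11 ⇒ p=155, q=12
i=3: a=1 ⇒ p=168, q=13
(x₁, y₁) = (168, 13);  168² − 167·13² = 1 ✓
n=2: (168,13)∘(168,13) = (168·168+167·13·13, 168·13+13·168) = (56447,4368)
n=3: (56447,4368)∘(168,13) = (168·56447+167·13·4368, 168·4368+13·56447) = (18966024,1467635)
n=4: (18966024,1467635)∘(168,13) = (168·18966024+167·13·1467635, 168·1467635+13·18966024) = (6372527617,493120992)

168 13
56447 4368
18966024 1467635
6372527617 493120992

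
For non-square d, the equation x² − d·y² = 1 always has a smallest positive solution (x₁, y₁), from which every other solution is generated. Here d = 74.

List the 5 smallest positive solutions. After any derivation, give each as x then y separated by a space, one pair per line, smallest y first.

3699 430
27365201 3181140
202447753299 23534073290
1497708451540801 174105071018280
11080046922051092499 1288029291859162150

d=74: √d = [8; 1,1,1,1,16] (ℓ=5, odd), read p_9/q_9
step 0: (8, 1)  from 8·(1,0) + (0,1)
…
step 2: (17, 2)  from 1·(9,1) + (8,1)
step 3: (26, 3)  from 1·(17,2) + (9,1)
…
step 5: (714, 83)  from 16·(43,5) + (26,3)
step 6: (757, 88)  from 1·(714,83) + (43,5)
step 7: (1471, 171)  from 1·(757,88) + (714,83)
step 8: (2228, 259)  from 1·(1471,171) + (757,88)
step 9: (3699, 430)  from 1·(2228,259) + (1471,171)
→ (3699, 430).  Check: 3699²=13682601, 74·430²=13682600, difference 1.
k=2:  x_2 = 3699·3699+74·430·430 = 27365201,  y_2 = 3699·430+430·3699 = 3181140
k=3:  x_3 = 3699·27365201+74·430·3181140 = 202447753299,  y_3 = 3699·3181140+430·27365201 = 23534073290
k=4:  x_4 = 3699·202447753299+74·430·23534073290 = 1497708451540801,  y_4 = 3699·23534073290+430·202447753299 = 174105071018280
k=5:  x_5 = 3699·1497708451540801+74·430·174105071018280 = 11080046922051092499,  y_5 = 3699·174105071018280+430·1497708451540801 = 1288029291859162150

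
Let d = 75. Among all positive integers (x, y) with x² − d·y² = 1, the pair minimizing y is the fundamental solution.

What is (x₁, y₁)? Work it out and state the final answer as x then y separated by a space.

d=75: √d = [8; 1,1,1,16] (ℓ=4, even), read p_3/q_3
a_0=8:  p_0=8·1+0=8,  q_0=8·0+1=1
a_1=1:  p_1=1·8+1=9,  q_1=1·1+0=1
a_2=1:  p_2=1·9+8=17,  q_2=1·1+1=2
a_3=1:  p_3=1·17+9=26,  q_3=1·2+1=3
→ (26, 3).  Check: 26²=676, 75·3²=675, difference 1.

26 3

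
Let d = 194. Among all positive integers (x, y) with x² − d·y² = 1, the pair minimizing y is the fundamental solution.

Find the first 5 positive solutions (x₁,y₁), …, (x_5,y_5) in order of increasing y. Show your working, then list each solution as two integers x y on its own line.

195 14
76049 5460
29658915 2129386
11566900801 830455080
4511061653475 323875351814

√194 → a₀=13, period (1,12,1,26); ℓ=4 even so k=3
a_0=13:  p_0=13·1+0=13,  q_0=13·0+1=1
…
a_2=12:  p_2=12·14+13=181,  q_2=12·1+1=13
a_3=1:  p_3=1·181+14=195,  q_3=1·13+1=14
(x₁, y₁) = (195, 14);  195² − 194·14² = 1 ✓
(x_2, y_2) = (195·195 + 194·14·14, 195·14 + 14·195) = (76049, 5460)
(x_3, y_3) = (195·76049 + 194·14·5460, 195·5460 + 14·76049) = (29658915, 2129386)
(x_4, y_4) = (195·29658915 + 194·14·2129386, 195·2129386 + 14·29658915) = (11566900801, 830455080)
(x_5, y_5) = (195·11566900801 + 194·14·830455080, 195·830455080 + 14·11566900801) = (4511061653475, 323875351814)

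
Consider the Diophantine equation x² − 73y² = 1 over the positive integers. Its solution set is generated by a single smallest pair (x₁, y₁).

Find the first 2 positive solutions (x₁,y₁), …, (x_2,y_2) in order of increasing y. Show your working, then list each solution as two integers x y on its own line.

2281249 267000
10408194000001 1218186966000

[8; 1,1,5,5,1,1,16] for √73; ℓ=7 ⇒ convergent index 13
a_0=8:  p_0=8·1+0=8,  q_0=8·0+1=1
…
a_2=1:  p_2=1·9+8=17,  q_2=1·1+1=2
…
a_4=5:  p_4=5·94+17=487,  q_4=5·11+2=57
a_5=1:  p_5=1·487+94=581,  q_5=1·57+11=68
…
a_7=16:  p_7=16·1068+581=17669,  q_7=16·125+68=2068
a_8=1:  p_8=1·17669+1068=18737,  q_8=1·2068+125=2193
a_9=1:  p_9=1·18737+17669=36406,  q_9=1·2193+2068=4261
…
a_11=5:  p_11=5·200767+36406=1040241,  q_11=5·23498+4261=121751
a_12=1:  p_12=1·1040241+200767=1241008,  q_12=1·121751+23498=145249
a_13=1:  p_13=1·1241008+1040241=2281249,  q_13=1·145249+121751=267000
(x₁, y₁) = (2281249, 267000);  2281249² − 73·267000² = 1 ✓
k=2:  x_2 = 2281249·2281249+73·267000·267000 = 10408194000001,  y_2 = 2281249·267000+267000·2281249 = 1218186966000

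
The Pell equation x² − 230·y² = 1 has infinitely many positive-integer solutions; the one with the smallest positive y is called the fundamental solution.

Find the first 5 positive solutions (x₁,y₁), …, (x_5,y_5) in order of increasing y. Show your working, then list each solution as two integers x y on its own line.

[15; 6,30] for √230; ℓ=2 ⇒ convergent index 1
k=0  a_k=15  p_k/q_k = 15/1
k=1  a_k=6  p_k/q_k = 91/6
fundamental: x₁=91, y₁=6  (since 8281 − 230·36 = 1)
k=2:  x_2 = 91·91+230·6·6 = 16561,  y_2 = 91·6+6·91 = 1092
k=3:  x_3 = 91·16561+230·6·1092 = 3014011,  y_3 = 91·1092+6·16561 = 198738
k=4:  x_4 = 91·3014011+230·6·198738 = 548533441,  y_4 = 91·198738+6·3014011 = 36169224
k=5:  x_5 = 91·548533441+230·6·36169224 = 99830072251,  y_5 = 91·36169224+6·548533441 = 6582600030

91 6
16561 1092
3014011 198738
548533441 36169224
99830072251 6582600030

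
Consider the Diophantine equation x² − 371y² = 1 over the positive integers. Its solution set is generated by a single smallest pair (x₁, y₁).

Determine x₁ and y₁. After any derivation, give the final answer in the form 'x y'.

1695 88

[19; 3,1,4,1,3,38] for √371; ℓ=6 ⇒ convergent index 5
a_0=19:  p_0=19·1+0=19,  q_0=19·0+1=1
a_1=3:  p_1=3·19+1=58,  q_1=3·1+0=3
…
a_4=1:  p_4=1·366+77=443,  q_4=1·19+4=23
a_5=3:  p_5=3·443+366=1695,  q_5=3·23+19=88
fundamental: x₁=1695, y₁=88  (since 2873025 − 371·7744 = 1)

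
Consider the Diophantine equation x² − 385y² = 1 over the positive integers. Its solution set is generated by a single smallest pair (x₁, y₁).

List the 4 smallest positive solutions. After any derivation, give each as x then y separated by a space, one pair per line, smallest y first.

95831 4884
18367161121 936077208
3520286834677271 179410429834812
674705215289547953281 34386161802063660336

√385 → a₀=19, period (1,1,1,1,1,…,1,1,38); ℓ=16 even so k=15
step 0: (19, 1)  from 19·(1,0) + (0,1)
step 1: (20, 1)  from 1·(19,1) + (1,0)
step 2: (39, 2)  from 1·(20,1) + (19,1)
step 3: (59, 3)  from 1·(39,2) + (20,1)
step 4: (98, 5)  from 1·(59,3) + (39,2)
step 5: (157, 8)  from 1·(98,5) + (59,3)
step 6: (569, 29)  from 3·(157,8) + (98,5)
step 7: (726, 37)  from 1·(569,29) + (157,8)
step 8: (2021, 103)  from 2·(726,37) + (569,29)
step 9: (2747, 140)  from 1·(2021,103) + (726,37)
step 10: (10262, 523)  from 3·(2747,140) + (2021,103)
step 11: (13009, 663)  from 1·(10262,523) + (2747,140)
step 12: (23271, 1186)  from 1·(13009,663) + (10262,523)
…
step 14: (59551, 3035)  from 1·(36280,1849) + (23271,1186)
step 15: (95831, 4884)  from 1·(59551,3035) + (36280,1849)
→ (95831, 4884).  Check: 95831²=9183580561, 385·4884²=9183580560, difference 1.
(95831+4884√385)^2 = 18367161121 + 936077208√385
(95831+4884√385)^3 = 3520286834677271 + 179410429834812√385
(95831+4884√385)^4 = 674705215289547953281 + 34386161802063660336√385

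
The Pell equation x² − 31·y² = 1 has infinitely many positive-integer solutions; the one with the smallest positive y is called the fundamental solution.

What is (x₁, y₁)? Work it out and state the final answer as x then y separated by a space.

d=31: √d = [5; 1,1,3,5,3,1,1,10] (ℓ=8, even), read p_7/q_7
step 0: (5, 1)  from 5·(1,0) + (0,1)
step 1: (6, 1)  from 1·(5,1) + (1,0)
step 2: (11, 2)  from 1·(6,1) + (5,1)
step 3: (39, 7)  from 3·(11,2) + (6,1)
…
step 6: (863, 155)  from 1·(657,118) + (206,37)
step 7: (1520, 273)  from 1·(863,155) + (657,118)
(x₁, y₁) = (1520, 273);  1520² − 31·273² = 1 ✓

1520 273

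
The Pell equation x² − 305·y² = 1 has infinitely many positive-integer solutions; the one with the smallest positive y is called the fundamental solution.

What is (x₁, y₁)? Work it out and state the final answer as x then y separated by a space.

[17; 2,6,2,34] for √305; ℓ=4 ⇒ convergent index 3
i=0: a=17 ⇒ p=17, q=1
i=1: a=2 ⇒ p=35, q=2
i=2: a=6 ⇒ p=227, q=13
i=3: a=2 ⇒ p=489, q=28
→ (489, 28).  Check: 489²=239121, 305·28²=239120, difference 1.

489 28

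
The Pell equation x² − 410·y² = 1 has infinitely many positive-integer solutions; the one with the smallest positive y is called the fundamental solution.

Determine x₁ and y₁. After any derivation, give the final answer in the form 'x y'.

81 4

√410 = [20; 4,40, …], period ℓ=2 (even) → k=1
k=0  a_k=20  p_k/q_k = 20/1
k=1  a_k=4  p_k/q_k = 81/4
fundamental: x₁=81, y₁=4  (since 6561 − 410·16 = 1)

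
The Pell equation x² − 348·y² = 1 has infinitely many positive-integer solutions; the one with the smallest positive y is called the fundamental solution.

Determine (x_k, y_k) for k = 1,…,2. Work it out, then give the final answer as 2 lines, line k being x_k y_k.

1567 84
4910977 263256

[18; 1,1,1,8,1,1,1,36] for √348; ℓ=8 ⇒ convergent index 7
step 0: (18, 1)  from 18·(1,0) + (0,1)
step 1: (19, 1)  from 1·(18,1) + (1,0)
…
step 4: (485, 26)  from 8·(56,3) + (37,2)
step 5: (541, 29)  from 1·(485,26) + (56,3)
step 6: (1026, 55)  from 1·(541,29) + (485,26)
step 7: (1567, 84)  from 1·(1026,55) + (541,29)
fundamental: x₁=1567, y₁=84  (since 2455489 − 348·7056 = 1)
k=2:  x_2 = 1567·1567+348·84·84 = 4910977,  y_2 = 1567·84+84·1567 = 263256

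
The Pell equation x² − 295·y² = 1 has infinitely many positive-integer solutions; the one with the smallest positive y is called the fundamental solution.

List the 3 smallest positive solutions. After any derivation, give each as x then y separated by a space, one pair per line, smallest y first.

2024999 117900
8201241900001 477494764200
33215013292518224999 1933852840020353700

d=295: √d = [17; 5,1,2,3,2,6,2,3,2,1,5,34] (ℓ=12, even), read p_11/q_11
i=0: a=17 ⇒ p=17, q=1
i=1: a=5 ⇒ p=86, q=5
…
i=4: a=3 ⇒ p=979, q=57
…
i=6: a=6 ⇒ p=14479, q=843
…
i=9: a=2 ⇒ p=247414, q=14405
i=10: a=1 ⇒ p=355517, q=20699
i=11: a=5 ⇒ p=2024999, q=117900
(x₁, y₁) = (2024999, 117900);  2024999² − 295·117900² = 1 ✓
(2024999+117900√295)^2 = 8201241900001 + 477494764200√295
(2024999+117900√295)^3 = 33215013292518224999 + 1933852840020353700√295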